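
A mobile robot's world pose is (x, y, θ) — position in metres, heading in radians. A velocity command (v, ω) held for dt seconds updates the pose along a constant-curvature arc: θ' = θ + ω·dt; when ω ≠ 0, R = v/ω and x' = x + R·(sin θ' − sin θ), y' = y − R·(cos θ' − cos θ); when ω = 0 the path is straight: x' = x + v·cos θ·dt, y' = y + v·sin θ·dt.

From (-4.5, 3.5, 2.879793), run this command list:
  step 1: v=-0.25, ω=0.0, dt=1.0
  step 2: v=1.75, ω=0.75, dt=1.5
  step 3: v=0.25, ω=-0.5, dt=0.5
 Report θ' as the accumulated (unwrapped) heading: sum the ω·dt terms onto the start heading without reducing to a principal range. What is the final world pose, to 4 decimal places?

(-6.7278, 2.6143, 3.7548)

step 1: θ'=2.8798 (straight) → pose (-4.2585, 3.4353, 2.8798)
step 2: θ'=4.0048 (R=2.3333) → pose (-6.6356, 2.6982, 4.0048)
step 3: θ'=3.7548 (R=-0.5000) → pose (-6.7278, 2.6143, 3.7548)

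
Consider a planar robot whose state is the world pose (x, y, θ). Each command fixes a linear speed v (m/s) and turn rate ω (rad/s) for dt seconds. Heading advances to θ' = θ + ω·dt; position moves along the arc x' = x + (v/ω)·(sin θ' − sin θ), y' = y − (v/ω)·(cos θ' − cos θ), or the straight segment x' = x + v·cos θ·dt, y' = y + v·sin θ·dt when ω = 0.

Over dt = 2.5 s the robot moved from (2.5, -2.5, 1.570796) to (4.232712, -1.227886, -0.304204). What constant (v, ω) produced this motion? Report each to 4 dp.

v = 1.0000, ω = -0.7500

Δθ = -0.304204 − 1.570796 = -1.875000
ω = Δθ/dt = -1.875000/2.5 = -0.7500
R = Δx/(sin θ' − sin θ) = -1.3333
v = R·ω = -1.3333·-0.7500 = 1.0000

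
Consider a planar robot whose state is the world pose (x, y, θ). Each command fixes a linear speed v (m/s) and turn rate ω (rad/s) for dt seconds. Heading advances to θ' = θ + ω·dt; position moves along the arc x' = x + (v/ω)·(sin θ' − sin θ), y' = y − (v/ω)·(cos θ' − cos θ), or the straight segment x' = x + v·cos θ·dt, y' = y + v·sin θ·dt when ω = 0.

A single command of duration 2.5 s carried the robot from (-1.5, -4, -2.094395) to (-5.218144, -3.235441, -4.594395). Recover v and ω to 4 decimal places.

Δθ = -4.594395 − -2.094395 = -2.500000
ω = Δθ/dt = -2.500000/2.5 = -1.0000
R = Δx/(sin θ' − sin θ) = -2.0000
v = R·ω = -2.0000·-1.0000 = 2.0000

v = 2.0000, ω = -1.0000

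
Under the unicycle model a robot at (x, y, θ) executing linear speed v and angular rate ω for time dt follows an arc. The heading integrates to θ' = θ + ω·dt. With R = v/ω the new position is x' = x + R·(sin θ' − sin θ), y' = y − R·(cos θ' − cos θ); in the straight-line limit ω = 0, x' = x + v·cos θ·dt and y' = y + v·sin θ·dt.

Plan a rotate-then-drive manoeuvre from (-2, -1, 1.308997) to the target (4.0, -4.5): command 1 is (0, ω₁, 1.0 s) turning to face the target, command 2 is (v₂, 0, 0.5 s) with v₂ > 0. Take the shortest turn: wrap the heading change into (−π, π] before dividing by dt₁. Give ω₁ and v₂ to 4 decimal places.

heading to target = atan2(-4.5−-1, 4−-2) = -0.5281
Δθ = wrap(-0.5281 − 1.3090) = -1.8371; ω₁ = Δθ/dt₁ = -1.8371
distance = √((4−-2)² + (-4.5−-1)²) = 6.9462; v₂ = distance/dt₂ = 13.8924

ω₁ = -1.8371, v₂ = 13.8924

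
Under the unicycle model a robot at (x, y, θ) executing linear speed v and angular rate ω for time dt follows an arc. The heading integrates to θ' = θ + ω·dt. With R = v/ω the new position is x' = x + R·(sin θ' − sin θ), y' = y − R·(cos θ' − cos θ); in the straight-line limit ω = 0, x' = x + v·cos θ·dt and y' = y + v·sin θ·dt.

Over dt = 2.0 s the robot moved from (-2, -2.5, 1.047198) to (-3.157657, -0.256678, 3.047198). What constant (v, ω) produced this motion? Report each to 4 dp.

v = 1.5000, ω = 1.0000

Δθ = 3.047198 − 1.047198 = 2.000000
ω = Δθ/dt = 2.000000/2.0 = 1.0000
R = −Δy/(cos θ' − cos θ) = 1.5000
v = R·ω = 1.5000·1.0000 = 1.5000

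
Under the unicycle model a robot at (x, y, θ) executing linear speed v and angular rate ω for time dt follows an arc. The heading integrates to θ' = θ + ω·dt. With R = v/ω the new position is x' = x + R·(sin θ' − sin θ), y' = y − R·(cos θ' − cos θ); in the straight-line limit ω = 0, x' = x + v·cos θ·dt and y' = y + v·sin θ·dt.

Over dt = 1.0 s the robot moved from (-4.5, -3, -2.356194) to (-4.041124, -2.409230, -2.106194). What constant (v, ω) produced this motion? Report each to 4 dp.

v = -0.7500, ω = 0.2500

Δθ = -2.106194 − -2.356194 = 0.250000
ω = Δθ/dt = 0.250000/1.0 = 0.2500
R = −Δy/(cos θ' − cos θ) = -3.0000
v = R·ω = -3.0000·0.2500 = -0.7500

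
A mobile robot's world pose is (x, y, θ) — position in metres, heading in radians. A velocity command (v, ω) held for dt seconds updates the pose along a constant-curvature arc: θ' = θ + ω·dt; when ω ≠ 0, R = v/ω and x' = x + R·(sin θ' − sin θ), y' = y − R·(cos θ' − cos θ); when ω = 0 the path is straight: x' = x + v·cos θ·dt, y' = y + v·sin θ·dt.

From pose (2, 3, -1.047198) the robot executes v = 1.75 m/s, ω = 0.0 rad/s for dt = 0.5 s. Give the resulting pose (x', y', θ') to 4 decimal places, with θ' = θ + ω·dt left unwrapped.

(2.4375, 2.2422, -1.0472)

θ' = -1.0472 + 0.0·0.5 = -1.0472
ω = 0 → straight: x' = 2 + 1.75·cos(-1.0472)·0.5 = 2.4375
y' = 3 + 1.75·sin(-1.0472)·0.5 = 2.2422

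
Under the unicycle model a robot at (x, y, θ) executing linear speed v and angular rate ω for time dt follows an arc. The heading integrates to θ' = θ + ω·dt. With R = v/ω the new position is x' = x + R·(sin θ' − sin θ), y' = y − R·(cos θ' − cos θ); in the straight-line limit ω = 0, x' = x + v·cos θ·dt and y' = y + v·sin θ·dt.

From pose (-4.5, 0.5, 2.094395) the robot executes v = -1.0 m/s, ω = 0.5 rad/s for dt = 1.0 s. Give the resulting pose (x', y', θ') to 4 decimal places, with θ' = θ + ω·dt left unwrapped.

θ' = 2.0944 + 0.5·1.0 = 2.5944
R = v/ω = -1.0/0.5 = -2.0000
x' = -4.5 + -2.0000·(sin 2.5944 − sin 2.0944) = -3.8085
y' = 0.5 − -2.0000·(cos 2.5944 − cos 2.0944) = -0.2080

(-3.8085, -0.2080, 2.5944)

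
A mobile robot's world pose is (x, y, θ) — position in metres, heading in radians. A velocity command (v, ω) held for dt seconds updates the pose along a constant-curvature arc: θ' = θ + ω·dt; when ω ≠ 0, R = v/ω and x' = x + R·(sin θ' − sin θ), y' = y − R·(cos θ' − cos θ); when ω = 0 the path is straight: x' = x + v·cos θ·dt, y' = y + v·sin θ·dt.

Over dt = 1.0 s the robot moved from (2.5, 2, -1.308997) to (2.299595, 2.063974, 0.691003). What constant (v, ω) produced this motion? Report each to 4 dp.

v = -0.2500, ω = 2.0000

Δθ = 0.691003 − -1.308997 = 2.000000
ω = Δθ/dt = 2.000000/1.0 = 2.0000
R = Δx/(sin θ' − sin θ) = -0.1250
v = R·ω = -0.1250·2.0000 = -0.2500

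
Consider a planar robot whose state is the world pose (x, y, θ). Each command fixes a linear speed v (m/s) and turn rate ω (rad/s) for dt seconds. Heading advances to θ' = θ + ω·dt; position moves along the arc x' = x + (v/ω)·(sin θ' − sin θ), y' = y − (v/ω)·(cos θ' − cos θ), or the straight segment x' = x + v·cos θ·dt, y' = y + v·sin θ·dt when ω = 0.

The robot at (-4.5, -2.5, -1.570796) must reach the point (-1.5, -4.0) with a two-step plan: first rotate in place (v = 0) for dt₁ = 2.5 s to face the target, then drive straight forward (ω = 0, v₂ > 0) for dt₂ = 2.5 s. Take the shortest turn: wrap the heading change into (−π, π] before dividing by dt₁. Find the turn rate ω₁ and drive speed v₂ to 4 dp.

heading to target = atan2(-4−-2.5, -1.5−-4.5) = -0.4636
Δθ = wrap(-0.4636 − -1.5708) = 1.1071; ω₁ = Δθ/dt₁ = 0.4429
distance = √((-1.5−-4.5)² + (-4−-2.5)²) = 3.3541; v₂ = distance/dt₂ = 1.3416

ω₁ = 0.4429, v₂ = 1.3416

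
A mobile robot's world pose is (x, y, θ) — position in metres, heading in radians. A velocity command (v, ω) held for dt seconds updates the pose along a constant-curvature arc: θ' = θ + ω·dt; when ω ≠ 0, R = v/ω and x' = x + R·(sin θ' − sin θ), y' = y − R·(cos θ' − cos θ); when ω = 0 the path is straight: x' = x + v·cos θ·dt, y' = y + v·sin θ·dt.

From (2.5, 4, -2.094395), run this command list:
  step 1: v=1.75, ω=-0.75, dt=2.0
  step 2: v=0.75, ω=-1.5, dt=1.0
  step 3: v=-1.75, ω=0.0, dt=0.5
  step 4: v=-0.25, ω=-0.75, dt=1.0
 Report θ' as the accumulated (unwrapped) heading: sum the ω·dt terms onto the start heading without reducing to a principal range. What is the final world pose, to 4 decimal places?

step 1: θ'=-3.5944 (R=-2.3333) → pose (-0.5415, 3.0685, -3.5944)
step 2: θ'=-5.0944 (R=-0.5000) → pose (-0.7867, 3.7045, -5.0944)
step 3: θ'=-5.0944 (straight) → pose (-1.1129, 2.8926, -5.0944)
step 4: θ'=-5.8444 (R=0.3333) → pose (-1.2806, 2.7151, -5.8444)

(-1.2806, 2.7151, -5.8444)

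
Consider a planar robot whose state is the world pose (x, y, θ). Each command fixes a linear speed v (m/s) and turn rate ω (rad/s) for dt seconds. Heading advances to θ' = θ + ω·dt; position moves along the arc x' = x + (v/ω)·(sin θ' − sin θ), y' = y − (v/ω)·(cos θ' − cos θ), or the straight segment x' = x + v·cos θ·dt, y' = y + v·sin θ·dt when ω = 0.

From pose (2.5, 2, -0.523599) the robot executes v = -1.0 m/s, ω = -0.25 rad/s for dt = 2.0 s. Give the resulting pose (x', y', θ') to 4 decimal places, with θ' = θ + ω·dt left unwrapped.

θ' = -0.5236 + -0.25·2.0 = -1.0236
R = v/ω = -1.0/-0.25 = 4.0000
x' = 2.5 + 4.0000·(sin -1.0236 − sin -0.5236) = 1.0841
y' = 2 − 4.0000·(cos -1.0236 − cos -0.5236) = 3.3829

(1.0841, 3.3829, -1.0236)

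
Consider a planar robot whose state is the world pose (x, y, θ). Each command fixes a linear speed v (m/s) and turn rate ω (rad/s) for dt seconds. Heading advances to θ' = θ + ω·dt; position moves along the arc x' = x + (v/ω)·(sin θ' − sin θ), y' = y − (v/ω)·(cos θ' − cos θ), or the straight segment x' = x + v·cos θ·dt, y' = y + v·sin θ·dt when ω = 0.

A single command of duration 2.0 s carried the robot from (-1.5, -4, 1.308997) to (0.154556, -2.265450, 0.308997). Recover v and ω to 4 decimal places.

Δθ = 0.308997 − 1.308997 = -1.000000
ω = Δθ/dt = -1.000000/2.0 = -0.5000
R = −Δy/(cos θ' − cos θ) = -2.5000
v = R·ω = -2.5000·-0.5000 = 1.2500

v = 1.2500, ω = -0.5000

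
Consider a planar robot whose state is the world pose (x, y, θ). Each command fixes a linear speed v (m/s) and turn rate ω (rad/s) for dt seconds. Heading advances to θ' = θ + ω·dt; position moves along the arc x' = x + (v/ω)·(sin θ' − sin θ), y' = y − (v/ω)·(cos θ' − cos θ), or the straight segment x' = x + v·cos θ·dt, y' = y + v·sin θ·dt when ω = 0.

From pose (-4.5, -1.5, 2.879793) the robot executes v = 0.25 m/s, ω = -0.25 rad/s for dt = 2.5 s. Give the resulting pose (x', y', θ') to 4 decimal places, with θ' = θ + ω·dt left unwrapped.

θ' = 2.8798 + -0.25·2.5 = 2.2548
R = v/ω = 0.25/-0.25 = -1.0000
x' = -4.5 + -1.0000·(sin 2.2548 − sin 2.8798) = -5.0162
y' = -1.5 − -1.0000·(cos 2.2548 − cos 2.8798) = -1.1660

(-5.0162, -1.1660, 2.2548)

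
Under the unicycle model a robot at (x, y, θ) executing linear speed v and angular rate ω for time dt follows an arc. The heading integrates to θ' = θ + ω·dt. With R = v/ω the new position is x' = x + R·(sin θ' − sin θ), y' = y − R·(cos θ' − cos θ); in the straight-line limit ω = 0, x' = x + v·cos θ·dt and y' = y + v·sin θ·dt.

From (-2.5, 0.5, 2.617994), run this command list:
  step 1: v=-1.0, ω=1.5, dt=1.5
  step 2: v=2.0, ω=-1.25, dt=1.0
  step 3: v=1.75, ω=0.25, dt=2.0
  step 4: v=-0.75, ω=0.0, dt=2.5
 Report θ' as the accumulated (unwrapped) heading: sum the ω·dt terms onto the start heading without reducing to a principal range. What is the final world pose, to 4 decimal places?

(-3.8943, -1.2362, 4.1180)

step 1: θ'=4.8680 (R=-0.6667) → pose (-1.5081, 1.1807, 4.8680)
step 2: θ'=3.6180 (R=-1.6000) → pose (-2.3550, -0.4891, 3.6180)
step 3: θ'=4.1180 (R=7.0000) → pose (-4.9443, -2.7896, 4.1180)
step 4: θ'=4.1180 (straight) → pose (-3.8943, -1.2362, 4.1180)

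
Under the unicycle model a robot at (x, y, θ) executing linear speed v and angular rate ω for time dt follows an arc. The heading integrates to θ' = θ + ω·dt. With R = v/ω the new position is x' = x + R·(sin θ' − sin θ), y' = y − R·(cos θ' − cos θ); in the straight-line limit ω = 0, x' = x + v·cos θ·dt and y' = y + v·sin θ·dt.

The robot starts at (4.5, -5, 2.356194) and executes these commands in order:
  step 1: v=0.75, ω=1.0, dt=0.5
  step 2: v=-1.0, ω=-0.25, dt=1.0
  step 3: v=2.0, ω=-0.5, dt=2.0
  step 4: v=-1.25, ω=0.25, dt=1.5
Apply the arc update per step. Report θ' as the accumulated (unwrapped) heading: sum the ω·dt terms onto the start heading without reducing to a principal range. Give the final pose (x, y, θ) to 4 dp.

(3.5507, -3.7278, 1.9812)

step 1: θ'=2.8562 (R=0.7500) → pose (4.1808, -4.8107, 2.8562)
step 2: θ'=2.6062 (R=4.0000) → pose (5.0954, -5.2086, 2.6062)
step 3: θ'=1.6062 (R=-4.0000) → pose (3.1386, -1.9099, 1.6062)
step 4: θ'=1.9812 (R=-5.0000) → pose (3.5507, -3.7278, 1.9812)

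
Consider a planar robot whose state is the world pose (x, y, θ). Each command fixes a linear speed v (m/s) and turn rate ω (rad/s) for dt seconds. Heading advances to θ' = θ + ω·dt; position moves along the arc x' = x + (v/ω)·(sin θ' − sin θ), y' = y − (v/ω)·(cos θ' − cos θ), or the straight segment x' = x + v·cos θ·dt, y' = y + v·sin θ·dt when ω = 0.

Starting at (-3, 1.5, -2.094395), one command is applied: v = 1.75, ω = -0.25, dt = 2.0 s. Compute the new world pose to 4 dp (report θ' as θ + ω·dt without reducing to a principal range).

θ' = -2.0944 + -0.25·2.0 = -2.5944
R = v/ω = 1.75/-0.25 = -7.0000
x' = -3 + -7.0000·(sin -2.5944 − sin -2.0944) = -5.4201
y' = 1.5 − -7.0000·(cos -2.5944 − cos -2.0944) = -0.9779

(-5.4201, -0.9779, -2.5944)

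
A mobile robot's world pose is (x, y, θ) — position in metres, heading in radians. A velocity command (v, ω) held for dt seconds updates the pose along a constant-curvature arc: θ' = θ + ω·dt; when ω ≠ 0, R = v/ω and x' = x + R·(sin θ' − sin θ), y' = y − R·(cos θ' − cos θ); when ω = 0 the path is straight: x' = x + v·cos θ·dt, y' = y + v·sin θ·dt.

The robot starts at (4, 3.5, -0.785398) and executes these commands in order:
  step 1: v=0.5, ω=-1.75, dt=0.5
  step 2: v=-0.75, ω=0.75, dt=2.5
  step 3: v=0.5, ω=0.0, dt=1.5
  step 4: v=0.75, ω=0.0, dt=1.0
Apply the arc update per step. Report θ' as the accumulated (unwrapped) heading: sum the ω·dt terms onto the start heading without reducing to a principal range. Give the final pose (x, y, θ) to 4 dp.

step 1: θ'=-1.6604 (R=-0.2857) → pose (4.0825, 3.2724, -1.6604)
step 2: θ'=0.2146 (R=-1.0000) → pose (2.8736, 4.3389, 0.2146)
step 3: θ'=0.2146 (straight) → pose (3.6064, 4.4987, 0.2146)
step 4: θ'=0.2146 (straight) → pose (4.3392, 4.6584, 0.2146)

(4.3392, 4.6584, 0.2146)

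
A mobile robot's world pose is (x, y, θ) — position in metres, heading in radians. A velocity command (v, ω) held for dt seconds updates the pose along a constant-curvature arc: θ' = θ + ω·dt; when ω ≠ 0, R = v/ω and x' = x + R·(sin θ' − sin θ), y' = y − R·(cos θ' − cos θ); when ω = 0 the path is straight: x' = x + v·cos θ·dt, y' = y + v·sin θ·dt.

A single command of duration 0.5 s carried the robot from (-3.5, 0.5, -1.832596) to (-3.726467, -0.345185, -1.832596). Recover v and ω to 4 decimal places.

v = 1.7500, ω = 0.0000

Δθ = -1.832596 − -1.832596 = 0.000000
ω = Δθ/dt = 0.000000/0.5 = 0.0000
ω = 0 → v = (Δx·cos θ + Δy·sin θ)/dt = 1.7500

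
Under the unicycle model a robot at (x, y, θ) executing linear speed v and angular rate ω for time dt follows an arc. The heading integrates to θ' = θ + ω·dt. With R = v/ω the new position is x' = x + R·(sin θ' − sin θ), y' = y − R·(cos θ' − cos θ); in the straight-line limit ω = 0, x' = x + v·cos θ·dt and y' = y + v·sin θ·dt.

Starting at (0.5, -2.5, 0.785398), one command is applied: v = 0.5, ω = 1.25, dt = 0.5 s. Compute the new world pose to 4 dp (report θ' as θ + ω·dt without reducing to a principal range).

θ' = 0.7854 + 1.25·0.5 = 1.4104
R = v/ω = 0.5/1.25 = 0.4000
x' = 0.5 + 0.4000·(sin 1.4104 − sin 0.7854) = 0.6120
y' = -2.5 − 0.4000·(cos 1.4104 − cos 0.7854) = -2.2810

(0.6120, -2.2810, 1.4104)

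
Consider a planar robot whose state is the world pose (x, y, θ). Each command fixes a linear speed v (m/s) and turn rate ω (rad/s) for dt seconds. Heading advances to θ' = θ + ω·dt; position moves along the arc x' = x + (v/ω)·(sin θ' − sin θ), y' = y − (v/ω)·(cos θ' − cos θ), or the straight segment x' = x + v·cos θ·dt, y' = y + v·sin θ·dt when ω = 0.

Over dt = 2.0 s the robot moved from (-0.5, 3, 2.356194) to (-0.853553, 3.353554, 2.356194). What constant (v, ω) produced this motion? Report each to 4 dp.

Δθ = 2.356194 − 2.356194 = 0.000000
ω = Δθ/dt = 0.000000/2.0 = 0.0000
ω = 0 → v = (Δx·cos θ + Δy·sin θ)/dt = 0.2500

v = 0.2500, ω = 0.0000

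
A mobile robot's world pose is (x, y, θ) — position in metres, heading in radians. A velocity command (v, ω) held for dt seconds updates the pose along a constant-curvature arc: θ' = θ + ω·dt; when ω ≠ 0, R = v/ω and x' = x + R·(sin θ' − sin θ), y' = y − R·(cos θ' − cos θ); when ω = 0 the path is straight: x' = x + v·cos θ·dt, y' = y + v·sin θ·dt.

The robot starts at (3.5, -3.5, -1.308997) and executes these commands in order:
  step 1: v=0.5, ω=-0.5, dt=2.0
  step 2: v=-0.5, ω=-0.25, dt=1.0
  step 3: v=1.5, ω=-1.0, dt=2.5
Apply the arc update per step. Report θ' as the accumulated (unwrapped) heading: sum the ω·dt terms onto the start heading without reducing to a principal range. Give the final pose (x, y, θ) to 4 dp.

(1.4166, -2.3455, -5.0590)

step 1: θ'=-2.3090 (R=-1.0000) → pose (3.2738, -4.4318, -2.3090)
step 2: θ'=-2.5590 (R=2.0000) → pose (3.6527, -4.1076, -2.5590)
step 3: θ'=-5.0590 (R=-1.5000) → pose (1.4166, -2.3455, -5.0590)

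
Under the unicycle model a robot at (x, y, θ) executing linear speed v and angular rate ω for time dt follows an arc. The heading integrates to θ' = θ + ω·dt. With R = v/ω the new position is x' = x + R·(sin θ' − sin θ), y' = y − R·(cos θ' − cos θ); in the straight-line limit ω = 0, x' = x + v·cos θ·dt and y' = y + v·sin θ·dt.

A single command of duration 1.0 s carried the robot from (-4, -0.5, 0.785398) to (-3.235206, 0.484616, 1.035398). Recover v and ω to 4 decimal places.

Δθ = 1.035398 − 0.785398 = 0.250000
ω = Δθ/dt = 0.250000/1.0 = 0.2500
R = −Δy/(cos θ' − cos θ) = 5.0000
v = R·ω = 5.0000·0.2500 = 1.2500

v = 1.2500, ω = 0.2500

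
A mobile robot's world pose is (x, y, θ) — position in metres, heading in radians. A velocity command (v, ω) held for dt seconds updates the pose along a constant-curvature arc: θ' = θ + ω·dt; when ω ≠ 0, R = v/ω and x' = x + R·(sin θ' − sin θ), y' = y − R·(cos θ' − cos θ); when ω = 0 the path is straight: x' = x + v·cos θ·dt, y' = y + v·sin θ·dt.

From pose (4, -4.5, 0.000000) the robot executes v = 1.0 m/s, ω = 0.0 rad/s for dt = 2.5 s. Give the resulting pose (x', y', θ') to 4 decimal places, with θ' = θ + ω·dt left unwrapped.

θ' = 0.0000 + 0.0·2.5 = 0.0000
ω = 0 → straight: x' = 4 + 1.0·cos(0.0000)·2.5 = 6.5000
y' = -4.5 + 1.0·sin(0.0000)·2.5 = -4.5000

(6.5000, -4.5000, 0.0000)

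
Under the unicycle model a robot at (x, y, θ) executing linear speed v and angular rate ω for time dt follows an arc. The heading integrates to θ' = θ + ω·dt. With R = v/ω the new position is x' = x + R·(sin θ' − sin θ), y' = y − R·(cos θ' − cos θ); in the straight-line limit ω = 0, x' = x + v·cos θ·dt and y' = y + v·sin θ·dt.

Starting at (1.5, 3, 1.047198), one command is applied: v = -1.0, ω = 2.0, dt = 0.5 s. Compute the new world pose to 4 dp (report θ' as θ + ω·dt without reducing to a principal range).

(1.4887, 2.5207, 2.0472)

θ' = 1.0472 + 2.0·0.5 = 2.0472
R = v/ω = -1.0/2.0 = -0.5000
x' = 1.5 + -0.5000·(sin 2.0472 − sin 1.0472) = 1.4887
y' = 3 − -0.5000·(cos 2.0472 − cos 1.0472) = 2.5207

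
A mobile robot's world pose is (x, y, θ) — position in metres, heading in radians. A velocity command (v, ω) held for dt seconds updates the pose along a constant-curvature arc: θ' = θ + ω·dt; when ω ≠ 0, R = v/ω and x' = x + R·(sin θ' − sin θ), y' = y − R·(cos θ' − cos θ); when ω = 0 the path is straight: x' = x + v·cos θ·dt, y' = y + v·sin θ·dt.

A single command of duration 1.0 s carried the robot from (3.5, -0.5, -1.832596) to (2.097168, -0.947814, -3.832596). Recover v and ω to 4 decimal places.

Δθ = -3.832596 − -1.832596 = -2.000000
ω = Δθ/dt = -2.000000/1.0 = -2.0000
R = Δx/(sin θ' − sin θ) = -0.8750
v = R·ω = -0.8750·-2.0000 = 1.7500

v = 1.7500, ω = -2.0000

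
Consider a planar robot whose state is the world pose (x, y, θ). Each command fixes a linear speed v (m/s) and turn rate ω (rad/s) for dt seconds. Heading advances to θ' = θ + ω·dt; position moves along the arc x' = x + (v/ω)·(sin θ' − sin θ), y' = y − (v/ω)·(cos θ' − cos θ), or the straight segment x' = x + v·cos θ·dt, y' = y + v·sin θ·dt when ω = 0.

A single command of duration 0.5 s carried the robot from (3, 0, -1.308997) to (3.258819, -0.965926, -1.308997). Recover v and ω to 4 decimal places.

Δθ = -1.308997 − -1.308997 = 0.000000
ω = Δθ/dt = 0.000000/0.5 = 0.0000
ω = 0 → v = (Δx·cos θ + Δy·sin θ)/dt = 2.0000

v = 2.0000, ω = 0.0000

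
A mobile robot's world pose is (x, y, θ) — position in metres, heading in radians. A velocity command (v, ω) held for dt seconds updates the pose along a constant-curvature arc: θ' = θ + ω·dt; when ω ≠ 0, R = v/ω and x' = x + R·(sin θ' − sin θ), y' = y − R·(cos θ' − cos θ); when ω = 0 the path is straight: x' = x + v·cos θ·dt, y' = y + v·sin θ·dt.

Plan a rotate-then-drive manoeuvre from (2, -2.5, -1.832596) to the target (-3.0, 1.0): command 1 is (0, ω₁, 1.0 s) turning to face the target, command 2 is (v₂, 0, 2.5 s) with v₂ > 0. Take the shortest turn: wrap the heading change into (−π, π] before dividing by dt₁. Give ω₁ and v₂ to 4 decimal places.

ω₁ = -1.9197, v₂ = 2.4413

heading to target = atan2(1−-2.5, -3−2) = 2.5309
Δθ = wrap(2.5309 − -1.8326) = -1.9197; ω₁ = Δθ/dt₁ = -1.9197
distance = √((-3−2)² + (1−-2.5)²) = 6.1033; v₂ = distance/dt₂ = 2.4413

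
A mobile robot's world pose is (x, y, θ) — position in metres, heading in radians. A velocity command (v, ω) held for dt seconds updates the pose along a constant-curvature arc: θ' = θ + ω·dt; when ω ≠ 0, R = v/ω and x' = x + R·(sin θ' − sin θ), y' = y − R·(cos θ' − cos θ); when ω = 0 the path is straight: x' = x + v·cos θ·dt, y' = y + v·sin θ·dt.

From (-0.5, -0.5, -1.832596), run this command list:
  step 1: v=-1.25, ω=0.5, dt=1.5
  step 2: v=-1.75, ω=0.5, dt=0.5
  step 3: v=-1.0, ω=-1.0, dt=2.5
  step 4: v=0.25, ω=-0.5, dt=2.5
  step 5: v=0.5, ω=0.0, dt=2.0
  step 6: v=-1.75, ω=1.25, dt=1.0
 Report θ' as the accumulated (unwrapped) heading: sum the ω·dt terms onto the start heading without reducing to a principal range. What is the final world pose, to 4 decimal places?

(0.3126, 3.9126, -3.3326)

step 1: θ'=-1.0826 (R=-2.5000) → pose (-0.7069, 1.3196, -1.0826)
step 2: θ'=-0.8326 (R=-3.5000) → pose (-1.2091, 2.0334, -0.8326)
step 3: θ'=-3.3326 (R=1.0000) → pose (-0.2796, 3.6881, -3.3326)
step 4: θ'=-4.5826 (R=-0.5000) → pose (-0.6805, 4.1143, -4.5826)
step 5: θ'=-4.5826 (straight) → pose (-0.8099, 5.1059, -4.5826)
step 6: θ'=-3.3326 (R=-1.4000) → pose (0.3126, 3.9126, -3.3326)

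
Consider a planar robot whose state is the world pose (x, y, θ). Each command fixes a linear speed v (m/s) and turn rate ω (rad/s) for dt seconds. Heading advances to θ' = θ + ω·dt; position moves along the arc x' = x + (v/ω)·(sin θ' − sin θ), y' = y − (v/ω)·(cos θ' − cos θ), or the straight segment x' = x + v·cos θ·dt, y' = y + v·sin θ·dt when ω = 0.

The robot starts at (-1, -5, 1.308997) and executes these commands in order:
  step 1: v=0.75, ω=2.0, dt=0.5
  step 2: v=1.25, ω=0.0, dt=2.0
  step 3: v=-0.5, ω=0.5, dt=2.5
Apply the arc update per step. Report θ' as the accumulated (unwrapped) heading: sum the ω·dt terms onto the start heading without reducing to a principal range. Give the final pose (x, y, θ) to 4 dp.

(-1.6222, -3.0426, 3.5590)

step 1: θ'=2.3090 (R=0.3750) → pose (-1.0848, -4.6506, 2.3090)
step 2: θ'=2.3090 (straight) → pose (-2.7672, -2.8014, 2.3090)
step 3: θ'=3.5590 (R=-1.0000) → pose (-1.6222, -3.0426, 3.5590)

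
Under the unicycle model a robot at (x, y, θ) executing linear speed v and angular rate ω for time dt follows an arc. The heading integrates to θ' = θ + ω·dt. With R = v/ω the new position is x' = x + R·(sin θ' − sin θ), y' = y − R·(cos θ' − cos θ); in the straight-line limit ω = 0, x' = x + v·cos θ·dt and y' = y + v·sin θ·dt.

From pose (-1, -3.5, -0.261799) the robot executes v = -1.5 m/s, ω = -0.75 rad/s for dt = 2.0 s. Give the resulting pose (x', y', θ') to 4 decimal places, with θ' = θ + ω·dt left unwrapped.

θ' = -0.2618 + -0.75·2.0 = -1.7618
R = v/ω = -1.5/-0.75 = 2.0000
x' = -1 + 2.0000·(sin -1.7618 − sin -0.2618) = -2.4460
y' = -3.5 − 2.0000·(cos -1.7618 − cos -0.2618) = -1.1885

(-2.4460, -1.1885, -1.7618)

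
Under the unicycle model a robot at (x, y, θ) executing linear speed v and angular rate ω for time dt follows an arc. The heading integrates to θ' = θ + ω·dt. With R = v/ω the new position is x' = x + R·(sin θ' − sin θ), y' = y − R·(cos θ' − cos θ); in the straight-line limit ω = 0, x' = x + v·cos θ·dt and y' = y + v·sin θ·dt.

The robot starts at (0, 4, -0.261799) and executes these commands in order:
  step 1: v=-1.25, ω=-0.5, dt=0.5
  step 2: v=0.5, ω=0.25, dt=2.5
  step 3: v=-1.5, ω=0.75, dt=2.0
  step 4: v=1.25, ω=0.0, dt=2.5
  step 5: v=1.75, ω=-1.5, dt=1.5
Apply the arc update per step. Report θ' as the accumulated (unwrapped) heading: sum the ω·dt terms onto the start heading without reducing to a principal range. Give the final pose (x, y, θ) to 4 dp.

step 1: θ'=-0.5118 (R=2.5000) → pose (-0.5773, 4.2352, -0.5118)
step 2: θ'=0.1132 (R=2.0000) → pose (0.6281, 3.9917, 0.1132)
step 3: θ'=1.6132 (R=-2.0000) → pose (-1.1442, 1.9197, 1.6132)
step 4: θ'=1.6132 (straight) → pose (-1.2767, 5.0419, 1.6132)
step 5: θ'=-0.6368 (R=-1.1667) → pose (0.5827, 6.0294, -0.6368)

(0.5827, 6.0294, -0.6368)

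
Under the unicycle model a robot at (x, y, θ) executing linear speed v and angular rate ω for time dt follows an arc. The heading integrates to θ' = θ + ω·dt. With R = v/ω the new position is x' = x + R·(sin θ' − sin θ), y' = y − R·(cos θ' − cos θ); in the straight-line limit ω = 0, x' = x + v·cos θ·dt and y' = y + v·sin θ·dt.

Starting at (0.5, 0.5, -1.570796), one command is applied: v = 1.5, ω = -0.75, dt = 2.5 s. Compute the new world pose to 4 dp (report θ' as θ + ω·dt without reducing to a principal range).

θ' = -1.5708 + -0.75·2.5 = -3.4458
R = v/ω = 1.5/-0.75 = -2.0000
x' = 0.5 + -2.0000·(sin -3.4458 − sin -1.5708) = -2.0991
y' = 0.5 − -2.0000·(cos -3.4458 − cos -1.5708) = -1.4082

(-2.0991, -1.4082, -3.4458)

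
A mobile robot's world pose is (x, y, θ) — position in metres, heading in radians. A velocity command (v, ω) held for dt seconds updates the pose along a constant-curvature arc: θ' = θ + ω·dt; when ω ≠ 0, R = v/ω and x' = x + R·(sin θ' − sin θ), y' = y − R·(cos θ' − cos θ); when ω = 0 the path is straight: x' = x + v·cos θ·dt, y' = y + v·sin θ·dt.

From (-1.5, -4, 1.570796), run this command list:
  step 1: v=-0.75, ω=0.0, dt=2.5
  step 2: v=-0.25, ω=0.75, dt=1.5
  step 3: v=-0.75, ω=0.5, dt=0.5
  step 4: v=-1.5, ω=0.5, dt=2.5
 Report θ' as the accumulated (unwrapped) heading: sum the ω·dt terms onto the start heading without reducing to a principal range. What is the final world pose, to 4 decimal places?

step 1: θ'=1.5708 (straight) → pose (-1.5000, -5.8750, 1.5708)
step 2: θ'=2.6958 (R=-0.3333) → pose (-1.3104, -6.1758, 2.6958)
step 3: θ'=2.9458 (R=-1.5000) → pose (-0.9554, -6.2937, 2.9458)
step 4: θ'=4.1958 (R=-3.0000) → pose (2.2367, -4.8328, 4.1958)

(2.2367, -4.8328, 4.1958)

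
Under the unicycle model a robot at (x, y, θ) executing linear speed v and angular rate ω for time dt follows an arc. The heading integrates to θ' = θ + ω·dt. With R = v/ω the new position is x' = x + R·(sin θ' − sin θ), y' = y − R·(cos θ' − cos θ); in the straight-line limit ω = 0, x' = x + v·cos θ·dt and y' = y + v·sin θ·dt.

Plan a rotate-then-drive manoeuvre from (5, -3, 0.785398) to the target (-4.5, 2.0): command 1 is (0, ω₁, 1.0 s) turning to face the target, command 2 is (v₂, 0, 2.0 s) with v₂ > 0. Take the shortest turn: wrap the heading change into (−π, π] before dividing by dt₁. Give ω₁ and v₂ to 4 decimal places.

ω₁ = 1.8717, v₂ = 5.3677

heading to target = atan2(2−-3, -4.5−5) = 2.6571
Δθ = wrap(2.6571 − 0.7854) = 1.8717; ω₁ = Δθ/dt₁ = 1.8717
distance = √((-4.5−5)² + (2−-3)²) = 10.7355; v₂ = distance/dt₂ = 5.3677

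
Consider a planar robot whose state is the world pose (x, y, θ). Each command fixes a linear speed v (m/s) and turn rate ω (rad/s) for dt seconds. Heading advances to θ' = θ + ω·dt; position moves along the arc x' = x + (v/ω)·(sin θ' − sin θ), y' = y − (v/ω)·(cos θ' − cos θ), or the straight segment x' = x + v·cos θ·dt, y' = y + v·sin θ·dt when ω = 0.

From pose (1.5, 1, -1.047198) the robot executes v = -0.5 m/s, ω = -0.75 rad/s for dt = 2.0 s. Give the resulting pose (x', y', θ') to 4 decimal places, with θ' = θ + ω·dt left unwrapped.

(1.7040, 1.8857, -2.5472)

θ' = -1.0472 + -0.75·2.0 = -2.5472
R = v/ω = -0.5/-0.75 = 0.6667
x' = 1.5 + 0.6667·(sin -2.5472 − sin -1.0472) = 1.7040
y' = 1 − 0.6667·(cos -2.5472 − cos -1.0472) = 1.8857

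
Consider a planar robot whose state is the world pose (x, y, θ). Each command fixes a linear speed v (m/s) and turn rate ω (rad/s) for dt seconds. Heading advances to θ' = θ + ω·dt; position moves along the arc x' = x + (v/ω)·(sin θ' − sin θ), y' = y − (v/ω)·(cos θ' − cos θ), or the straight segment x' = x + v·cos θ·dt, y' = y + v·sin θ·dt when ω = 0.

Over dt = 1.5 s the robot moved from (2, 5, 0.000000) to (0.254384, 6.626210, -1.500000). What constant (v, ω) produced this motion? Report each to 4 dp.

v = -1.7500, ω = -1.0000

Δθ = -1.500000 − 0.000000 = -1.500000
ω = Δθ/dt = -1.500000/1.5 = -1.0000
R = Δx/(sin θ' − sin θ) = 1.7500
v = R·ω = 1.7500·-1.0000 = -1.7500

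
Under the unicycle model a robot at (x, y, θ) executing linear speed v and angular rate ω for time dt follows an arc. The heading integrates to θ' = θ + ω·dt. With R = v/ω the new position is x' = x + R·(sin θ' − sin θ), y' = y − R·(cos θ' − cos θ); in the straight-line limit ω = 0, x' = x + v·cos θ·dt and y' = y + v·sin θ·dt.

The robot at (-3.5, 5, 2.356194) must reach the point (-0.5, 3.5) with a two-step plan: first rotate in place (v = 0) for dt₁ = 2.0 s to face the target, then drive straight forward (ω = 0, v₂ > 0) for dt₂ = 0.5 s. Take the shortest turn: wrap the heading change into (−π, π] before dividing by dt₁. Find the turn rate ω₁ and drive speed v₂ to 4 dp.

ω₁ = -1.4099, v₂ = 6.7082

heading to target = atan2(3.5−5, -0.5−-3.5) = -0.4636
Δθ = wrap(-0.4636 − 2.3562) = -2.8198; ω₁ = Δθ/dt₁ = -1.4099
distance = √((-0.5−-3.5)² + (3.5−5)²) = 3.3541; v₂ = distance/dt₂ = 6.7082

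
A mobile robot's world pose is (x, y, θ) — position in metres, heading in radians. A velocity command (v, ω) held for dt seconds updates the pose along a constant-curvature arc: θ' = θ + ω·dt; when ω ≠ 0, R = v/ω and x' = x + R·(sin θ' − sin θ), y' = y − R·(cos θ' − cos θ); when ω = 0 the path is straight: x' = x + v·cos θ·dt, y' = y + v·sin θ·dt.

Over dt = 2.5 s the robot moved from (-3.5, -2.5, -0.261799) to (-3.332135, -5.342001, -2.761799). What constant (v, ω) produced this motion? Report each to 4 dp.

v = 1.5000, ω = -1.0000

Δθ = -2.761799 − -0.261799 = -2.500000
ω = Δθ/dt = -2.500000/2.5 = -1.0000
R = −Δy/(cos θ' − cos θ) = -1.5000
v = R·ω = -1.5000·-1.0000 = 1.5000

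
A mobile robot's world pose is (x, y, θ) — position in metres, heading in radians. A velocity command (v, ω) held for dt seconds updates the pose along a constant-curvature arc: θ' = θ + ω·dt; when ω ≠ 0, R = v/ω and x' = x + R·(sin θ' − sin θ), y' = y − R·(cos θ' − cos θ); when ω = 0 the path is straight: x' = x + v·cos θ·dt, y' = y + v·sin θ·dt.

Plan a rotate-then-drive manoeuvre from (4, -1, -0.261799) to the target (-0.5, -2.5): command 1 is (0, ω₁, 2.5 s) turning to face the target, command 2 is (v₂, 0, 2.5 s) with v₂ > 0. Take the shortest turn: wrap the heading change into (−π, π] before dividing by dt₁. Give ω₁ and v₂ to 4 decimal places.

heading to target = atan2(-2.5−-1, -0.5−4) = -2.8198
Δθ = wrap(-2.8198 − -0.2618) = -2.5580; ω₁ = Δθ/dt₁ = -1.0232
distance = √((-0.5−4)² + (-2.5−-1)²) = 4.7434; v₂ = distance/dt₂ = 1.8974

ω₁ = -1.0232, v₂ = 1.8974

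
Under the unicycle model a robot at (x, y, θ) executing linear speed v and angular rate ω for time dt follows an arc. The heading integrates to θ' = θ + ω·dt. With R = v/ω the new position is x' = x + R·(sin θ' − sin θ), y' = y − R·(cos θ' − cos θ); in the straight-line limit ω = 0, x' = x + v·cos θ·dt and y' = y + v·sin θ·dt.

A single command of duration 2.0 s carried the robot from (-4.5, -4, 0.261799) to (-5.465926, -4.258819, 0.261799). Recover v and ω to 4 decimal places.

Δθ = 0.261799 − 0.261799 = 0.000000
ω = Δθ/dt = 0.000000/2.0 = 0.0000
ω = 0 → v = (Δx·cos θ + Δy·sin θ)/dt = -0.5000

v = -0.5000, ω = 0.0000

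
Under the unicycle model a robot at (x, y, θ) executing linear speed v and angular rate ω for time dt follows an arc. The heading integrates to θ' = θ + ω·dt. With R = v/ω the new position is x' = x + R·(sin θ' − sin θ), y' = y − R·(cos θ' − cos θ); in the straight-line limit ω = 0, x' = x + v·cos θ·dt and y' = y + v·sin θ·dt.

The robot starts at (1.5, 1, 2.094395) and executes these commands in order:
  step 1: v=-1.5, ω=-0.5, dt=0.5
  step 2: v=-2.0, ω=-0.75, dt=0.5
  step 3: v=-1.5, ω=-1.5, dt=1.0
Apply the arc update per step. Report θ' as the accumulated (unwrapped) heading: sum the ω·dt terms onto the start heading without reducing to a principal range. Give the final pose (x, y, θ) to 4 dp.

step 1: θ'=1.8444 (R=3.0000) → pose (1.7903, 0.3106, 1.8444)
step 2: θ'=1.4694 (R=2.6667) → pose (1.8758, -0.6799, 1.4694)
step 3: θ'=-0.0306 (R=1.0000) → pose (0.8504, -1.5782, -0.0306)

(0.8504, -1.5782, -0.0306)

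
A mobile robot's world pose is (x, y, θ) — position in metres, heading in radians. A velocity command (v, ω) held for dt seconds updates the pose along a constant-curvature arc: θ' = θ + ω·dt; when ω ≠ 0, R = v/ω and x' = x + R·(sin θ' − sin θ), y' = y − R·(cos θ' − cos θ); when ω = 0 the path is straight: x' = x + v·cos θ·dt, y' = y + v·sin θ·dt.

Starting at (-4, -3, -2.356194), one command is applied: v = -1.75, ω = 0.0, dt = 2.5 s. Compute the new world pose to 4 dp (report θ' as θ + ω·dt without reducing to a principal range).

θ' = -2.3562 + 0.0·2.5 = -2.3562
ω = 0 → straight: x' = -4 + -1.75·cos(-2.3562)·2.5 = -0.9064
y' = -3 + -1.75·sin(-2.3562)·2.5 = 0.0936

(-0.9064, 0.0936, -2.3562)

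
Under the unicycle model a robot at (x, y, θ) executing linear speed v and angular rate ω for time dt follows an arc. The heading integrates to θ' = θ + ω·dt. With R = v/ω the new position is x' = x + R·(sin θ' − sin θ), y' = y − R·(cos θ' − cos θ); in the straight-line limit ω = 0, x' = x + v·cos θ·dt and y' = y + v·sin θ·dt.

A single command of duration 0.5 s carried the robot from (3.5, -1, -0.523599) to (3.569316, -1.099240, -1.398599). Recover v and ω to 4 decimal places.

v = 0.2500, ω = -1.7500

Δθ = -1.398599 − -0.523599 = -0.875000
ω = Δθ/dt = -0.875000/0.5 = -1.7500
R = −Δy/(cos θ' − cos θ) = -0.1429
v = R·ω = -0.1429·-1.7500 = 0.2500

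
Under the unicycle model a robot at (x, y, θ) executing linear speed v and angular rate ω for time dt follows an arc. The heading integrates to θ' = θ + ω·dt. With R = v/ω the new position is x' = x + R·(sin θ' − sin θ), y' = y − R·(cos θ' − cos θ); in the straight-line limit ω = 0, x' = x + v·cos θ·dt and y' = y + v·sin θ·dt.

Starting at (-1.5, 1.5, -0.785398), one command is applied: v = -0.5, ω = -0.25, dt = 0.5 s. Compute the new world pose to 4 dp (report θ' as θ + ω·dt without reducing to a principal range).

θ' = -0.7854 + -0.25·0.5 = -0.9104
R = v/ω = -0.5/-0.25 = 2.0000
x' = -1.5 + 2.0000·(sin -0.9104 − sin -0.7854) = -1.6653
y' = 1.5 − 2.0000·(cos -0.9104 − cos -0.7854) = 1.6874

(-1.6653, 1.6874, -0.9104)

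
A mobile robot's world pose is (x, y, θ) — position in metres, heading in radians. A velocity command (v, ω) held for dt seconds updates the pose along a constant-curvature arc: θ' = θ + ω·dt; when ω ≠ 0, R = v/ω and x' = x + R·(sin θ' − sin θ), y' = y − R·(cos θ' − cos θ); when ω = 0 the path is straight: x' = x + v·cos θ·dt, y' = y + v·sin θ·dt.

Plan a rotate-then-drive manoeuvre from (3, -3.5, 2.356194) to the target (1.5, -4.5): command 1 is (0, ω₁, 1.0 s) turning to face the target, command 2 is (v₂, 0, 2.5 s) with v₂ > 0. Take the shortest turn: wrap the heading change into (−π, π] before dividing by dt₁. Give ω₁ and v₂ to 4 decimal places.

ω₁ = 1.3734, v₂ = 0.7211

heading to target = atan2(-4.5−-3.5, 1.5−3) = -2.5536
Δθ = wrap(-2.5536 − 2.3562) = 1.3734; ω₁ = Δθ/dt₁ = 1.3734
distance = √((1.5−3)² + (-4.5−-3.5)²) = 1.8028; v₂ = distance/dt₂ = 0.7211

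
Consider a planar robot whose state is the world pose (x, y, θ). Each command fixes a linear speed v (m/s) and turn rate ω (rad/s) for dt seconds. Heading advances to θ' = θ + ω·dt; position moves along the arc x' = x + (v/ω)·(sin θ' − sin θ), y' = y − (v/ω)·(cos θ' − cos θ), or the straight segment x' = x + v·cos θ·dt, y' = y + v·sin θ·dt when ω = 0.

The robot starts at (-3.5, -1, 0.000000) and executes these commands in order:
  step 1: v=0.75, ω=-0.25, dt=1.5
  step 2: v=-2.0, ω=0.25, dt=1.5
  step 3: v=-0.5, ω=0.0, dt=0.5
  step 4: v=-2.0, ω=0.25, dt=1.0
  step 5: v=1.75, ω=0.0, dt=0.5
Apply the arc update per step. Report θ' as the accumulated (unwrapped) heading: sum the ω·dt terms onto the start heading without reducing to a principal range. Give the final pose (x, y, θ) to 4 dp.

step 1: θ'=-0.3750 (R=-3.0000) → pose (-2.4012, -1.2085, -0.3750)
step 2: θ'=0.0000 (R=-8.0000) → pose (-5.3314, -0.6525, 0.0000)
step 3: θ'=0.0000 (straight) → pose (-5.5814, -0.6525, 0.0000)
step 4: θ'=0.2500 (R=-8.0000) → pose (-7.5606, -0.9012, 0.2500)
step 5: θ'=0.2500 (straight) → pose (-6.7128, -0.6848, 0.2500)

(-6.7128, -0.6848, 0.2500)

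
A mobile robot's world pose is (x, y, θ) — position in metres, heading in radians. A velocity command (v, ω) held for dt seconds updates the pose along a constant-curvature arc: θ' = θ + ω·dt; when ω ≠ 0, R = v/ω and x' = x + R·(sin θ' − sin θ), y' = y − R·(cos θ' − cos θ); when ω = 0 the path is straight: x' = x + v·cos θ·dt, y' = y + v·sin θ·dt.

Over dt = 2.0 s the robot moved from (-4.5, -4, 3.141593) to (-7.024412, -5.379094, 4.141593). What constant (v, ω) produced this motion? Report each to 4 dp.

Δθ = 4.141593 − 3.141593 = 1.000000
ω = Δθ/dt = 1.000000/2.0 = 0.5000
R = Δx/(sin θ' − sin θ) = 3.0000
v = R·ω = 3.0000·0.5000 = 1.5000

v = 1.5000, ω = 0.5000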